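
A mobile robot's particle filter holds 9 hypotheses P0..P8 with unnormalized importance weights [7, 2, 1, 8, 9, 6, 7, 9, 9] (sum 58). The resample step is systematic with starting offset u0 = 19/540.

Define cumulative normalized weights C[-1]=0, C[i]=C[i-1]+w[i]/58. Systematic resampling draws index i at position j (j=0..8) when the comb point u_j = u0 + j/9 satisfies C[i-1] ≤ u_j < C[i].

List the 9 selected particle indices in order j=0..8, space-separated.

0 1 3 4 5 6 7 7 8

C = [7/58, 9/58, 5/29, 9/29, 27/58, 33/58, 20/29, 49/58, 1]
j=0: u_0=19/540 ∈ [0, 7/58) → index 0
j=1: u_1=79/540 ∈ [7/58, 9/58) → index 1
j=2: u_2=139/540 ∈ [5/29, 9/29) → index 3
j=3: u_3=199/540 ∈ [9/29, 27/58) → index 4
j=4: u_4=259/540 ∈ [27/58, 33/58) → index 5
j=5: u_5=319/540 ∈ [33/58, 20/29) → index 6
j=6: u_6=379/540 ∈ [20/29, 49/58) → index 7
j=7: u_7=439/540 ∈ [20/29, 49/58) → index 7
j=8: u_8=499/540 ∈ [49/58, 1) → index 8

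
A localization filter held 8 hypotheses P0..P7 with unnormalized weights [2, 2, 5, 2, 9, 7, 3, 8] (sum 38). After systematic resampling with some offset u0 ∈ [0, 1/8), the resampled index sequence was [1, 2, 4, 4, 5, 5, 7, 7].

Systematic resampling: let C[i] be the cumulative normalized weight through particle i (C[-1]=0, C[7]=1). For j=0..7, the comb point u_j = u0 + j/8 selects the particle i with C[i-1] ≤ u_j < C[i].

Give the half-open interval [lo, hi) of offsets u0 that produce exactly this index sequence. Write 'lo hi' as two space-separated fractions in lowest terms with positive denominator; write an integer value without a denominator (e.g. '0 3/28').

C = [1/19, 2/19, 9/38, 11/38, 10/19, 27/38, 15/19, 1]
j=0 picked index 1: u0 ∈ [1/19, 2/19)
j=1 picked index 2: u0 ∈ [-3/152, 17/152)
j=2 picked index 4: u0 ∈ [3/76, 21/76)
j=3 picked index 4: u0 ∈ [-13/152, 23/152)
j=4 picked index 5: u0 ∈ [1/38, 4/19)
j=5 picked index 5: u0 ∈ [-15/152, 13/152)
j=6 picked index 7: u0 ∈ [3/76, 1/4)
j=7 picked index 7: u0 ∈ [-13/152, 1/8)
intersection: [1/19, 13/152)

1/19 13/152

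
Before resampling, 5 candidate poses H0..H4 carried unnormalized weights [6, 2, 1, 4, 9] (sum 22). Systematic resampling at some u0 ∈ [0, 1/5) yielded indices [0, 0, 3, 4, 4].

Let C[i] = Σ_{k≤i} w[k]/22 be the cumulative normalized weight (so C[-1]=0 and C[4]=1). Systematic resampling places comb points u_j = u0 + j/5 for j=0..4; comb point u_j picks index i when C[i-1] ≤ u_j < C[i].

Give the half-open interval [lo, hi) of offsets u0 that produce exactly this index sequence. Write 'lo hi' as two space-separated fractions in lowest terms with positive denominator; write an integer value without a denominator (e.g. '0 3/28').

C = [3/11, 4/11, 9/22, 13/22, 1]
j=0 picked index 0: u0 ∈ [0, 3/11)
j=1 picked index 0: u0 ∈ [-1/5, 4/55)
j=2 picked index 3: u0 ∈ [1/110, 21/110)
j=3 picked index 4: u0 ∈ [-1/110, 2/5)
j=4 picked index 4: u0 ∈ [-23/110, 1/5)
intersection: [1/110, 4/55)

1/110 4/55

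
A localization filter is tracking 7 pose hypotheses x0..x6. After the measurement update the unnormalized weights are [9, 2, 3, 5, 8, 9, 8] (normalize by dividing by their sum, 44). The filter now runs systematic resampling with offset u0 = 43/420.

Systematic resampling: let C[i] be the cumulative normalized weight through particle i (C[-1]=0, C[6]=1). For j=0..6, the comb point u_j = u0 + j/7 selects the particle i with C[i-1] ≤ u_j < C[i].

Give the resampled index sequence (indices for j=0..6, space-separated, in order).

C = [9/44, 1/4, 7/22, 19/44, 27/44, 9/11, 1]
j=0: u_0=43/420 ∈ [0, 9/44) → index 0
j=1: u_1=103/420 ∈ [9/44, 1/4) → index 1
j=2: u_2=163/420 ∈ [7/22, 19/44) → index 3
j=3: u_3=223/420 ∈ [19/44, 27/44) → index 4
j=4: u_4=283/420 ∈ [27/44, 9/11) → index 5
j=5: u_5=49/60 ∈ [27/44, 9/11) → index 5
j=6: u_6=403/420 ∈ [9/11, 1) → index 6

0 1 3 4 5 5 6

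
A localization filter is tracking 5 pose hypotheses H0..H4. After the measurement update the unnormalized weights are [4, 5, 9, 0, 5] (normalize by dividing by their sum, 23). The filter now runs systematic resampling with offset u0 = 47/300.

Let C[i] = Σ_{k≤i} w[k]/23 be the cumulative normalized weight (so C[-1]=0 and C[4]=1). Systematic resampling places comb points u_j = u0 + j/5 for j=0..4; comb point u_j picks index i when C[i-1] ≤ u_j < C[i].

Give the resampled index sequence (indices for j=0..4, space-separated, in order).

0 1 2 2 4

C = [4/23, 9/23, 18/23, 18/23, 1]
j=0: u_0=47/300 ∈ [0, 4/23) → index 0
j=1: u_1=107/300 ∈ [4/23, 9/23) → index 1
j=2: u_2=167/300 ∈ [9/23, 18/23) → index 2
j=3: u_3=227/300 ∈ [9/23, 18/23) → index 2
j=4: u_4=287/300 ∈ [18/23, 1) → index 4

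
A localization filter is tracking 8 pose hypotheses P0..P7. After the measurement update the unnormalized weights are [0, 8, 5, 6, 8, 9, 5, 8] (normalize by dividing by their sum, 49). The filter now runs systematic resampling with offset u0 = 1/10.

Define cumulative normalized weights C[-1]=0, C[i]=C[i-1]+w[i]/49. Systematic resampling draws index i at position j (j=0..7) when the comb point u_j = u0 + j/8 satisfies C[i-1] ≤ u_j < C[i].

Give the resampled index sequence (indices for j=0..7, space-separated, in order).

C = [0, 8/49, 13/49, 19/49, 27/49, 36/49, 41/49, 1]
j=0: u_0=1/10 ∈ [0, 8/49) → index 1
j=1: u_1=9/40 ∈ [8/49, 13/49) → index 2
j=2: u_2=7/20 ∈ [13/49, 19/49) → index 3
j=3: u_3=19/40 ∈ [19/49, 27/49) → index 4
j=4: u_4=3/5 ∈ [27/49, 36/49) → index 5
j=5: u_5=29/40 ∈ [27/49, 36/49) → index 5
j=6: u_6=17/20 ∈ [41/49, 1) → index 7
j=7: u_7=39/40 ∈ [41/49, 1) → index 7

1 2 3 4 5 5 7 7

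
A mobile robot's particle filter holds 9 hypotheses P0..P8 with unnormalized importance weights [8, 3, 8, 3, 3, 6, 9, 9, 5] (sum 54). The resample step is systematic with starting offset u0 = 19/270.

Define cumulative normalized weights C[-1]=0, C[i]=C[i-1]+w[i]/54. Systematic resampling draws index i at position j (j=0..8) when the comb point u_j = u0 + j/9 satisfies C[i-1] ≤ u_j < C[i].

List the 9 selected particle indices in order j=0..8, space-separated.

C = [4/27, 11/54, 19/54, 11/27, 25/54, 31/54, 20/27, 49/54, 1]
j=0: u_0=19/270 ∈ [0, 4/27) → index 0
j=1: u_1=49/270 ∈ [4/27, 11/54) → index 1
j=2: u_2=79/270 ∈ [11/54, 19/54) → index 2
j=3: u_3=109/270 ∈ [19/54, 11/27) → index 3
j=4: u_4=139/270 ∈ [25/54, 31/54) → index 5
j=5: u_5=169/270 ∈ [31/54, 20/27) → index 6
j=6: u_6=199/270 ∈ [31/54, 20/27) → index 6
j=7: u_7=229/270 ∈ [20/27, 49/54) → index 7
j=8: u_8=259/270 ∈ [49/54, 1) → index 8

0 1 2 3 5 6 6 7 8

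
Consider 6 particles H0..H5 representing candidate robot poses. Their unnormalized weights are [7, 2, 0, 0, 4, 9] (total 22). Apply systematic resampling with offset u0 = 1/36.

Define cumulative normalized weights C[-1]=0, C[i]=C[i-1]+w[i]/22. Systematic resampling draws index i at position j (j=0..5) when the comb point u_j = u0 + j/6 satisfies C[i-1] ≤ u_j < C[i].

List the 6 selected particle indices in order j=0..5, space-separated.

C = [7/22, 9/22, 9/22, 9/22, 13/22, 1]
j=0: u_0=1/36 ∈ [0, 7/22) → index 0
j=1: u_1=7/36 ∈ [0, 7/22) → index 0
j=2: u_2=13/36 ∈ [7/22, 9/22) → index 1
j=3: u_3=19/36 ∈ [9/22, 13/22) → index 4
j=4: u_4=25/36 ∈ [13/22, 1) → index 5
j=5: u_5=31/36 ∈ [13/22, 1) → index 5

0 0 1 4 5 5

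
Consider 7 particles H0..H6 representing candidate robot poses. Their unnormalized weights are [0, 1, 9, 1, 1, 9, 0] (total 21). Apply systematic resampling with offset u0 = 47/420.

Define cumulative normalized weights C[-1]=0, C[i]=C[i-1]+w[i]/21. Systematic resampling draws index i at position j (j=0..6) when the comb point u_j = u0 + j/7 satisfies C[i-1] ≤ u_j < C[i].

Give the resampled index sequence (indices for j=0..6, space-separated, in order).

C = [0, 1/21, 10/21, 11/21, 4/7, 1, 1]
j=0: u_0=47/420 ∈ [1/21, 10/21) → index 2
j=1: u_1=107/420 ∈ [1/21, 10/21) → index 2
j=2: u_2=167/420 ∈ [1/21, 10/21) → index 2
j=3: u_3=227/420 ∈ [11/21, 4/7) → index 4
j=4: u_4=41/60 ∈ [4/7, 1) → index 5
j=5: u_5=347/420 ∈ [4/7, 1) → index 5
j=6: u_6=407/420 ∈ [4/7, 1) → index 5

2 2 2 4 5 5 5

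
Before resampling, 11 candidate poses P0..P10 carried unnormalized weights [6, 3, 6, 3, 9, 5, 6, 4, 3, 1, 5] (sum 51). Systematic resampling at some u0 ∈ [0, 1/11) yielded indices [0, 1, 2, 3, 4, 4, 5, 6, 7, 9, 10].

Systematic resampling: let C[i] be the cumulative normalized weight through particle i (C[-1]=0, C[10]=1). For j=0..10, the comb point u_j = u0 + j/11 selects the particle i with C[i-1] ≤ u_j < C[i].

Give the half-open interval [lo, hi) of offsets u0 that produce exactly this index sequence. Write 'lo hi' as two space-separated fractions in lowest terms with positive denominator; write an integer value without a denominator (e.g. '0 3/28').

C = [2/17, 3/17, 5/17, 6/17, 9/17, 32/51, 38/51, 14/17, 15/17, 46/51, 1]
j=0 picked index 0: u0 ∈ [0, 2/17)
j=1 picked index 1: u0 ∈ [5/187, 16/187)
j=2 picked index 2: u0 ∈ [-1/187, 21/187)
j=3 picked index 3: u0 ∈ [4/187, 15/187)
j=4 picked index 4: u0 ∈ [-2/187, 31/187)
j=5 picked index 4: u0 ∈ [-19/187, 14/187)
j=6 picked index 5: u0 ∈ [-3/187, 46/561)
j=7 picked index 6: u0 ∈ [-5/561, 61/561)
j=8 picked index 7: u0 ∈ [10/561, 18/187)
j=9 picked index 9: u0 ∈ [12/187, 47/561)
j=10 picked index 10: u0 ∈ [-4/561, 1/11)
intersection: [12/187, 14/187)

12/187 14/187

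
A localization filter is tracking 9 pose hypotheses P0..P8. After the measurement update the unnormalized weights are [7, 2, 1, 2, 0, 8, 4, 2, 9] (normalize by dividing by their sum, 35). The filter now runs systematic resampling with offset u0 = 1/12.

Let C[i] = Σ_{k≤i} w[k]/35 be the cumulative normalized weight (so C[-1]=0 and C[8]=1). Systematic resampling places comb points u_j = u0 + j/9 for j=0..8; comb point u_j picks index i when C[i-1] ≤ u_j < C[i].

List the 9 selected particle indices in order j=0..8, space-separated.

C = [1/5, 9/35, 2/7, 12/35, 12/35, 4/7, 24/35, 26/35, 1]
j=0: u_0=1/12 ∈ [0, 1/5) → index 0
j=1: u_1=7/36 ∈ [0, 1/5) → index 0
j=2: u_2=11/36 ∈ [2/7, 12/35) → index 3
j=3: u_3=5/12 ∈ [12/35, 4/7) → index 5
j=4: u_4=19/36 ∈ [12/35, 4/7) → index 5
j=5: u_5=23/36 ∈ [4/7, 24/35) → index 6
j=6: u_6=3/4 ∈ [26/35, 1) → index 8
j=7: u_7=31/36 ∈ [26/35, 1) → index 8
j=8: u_8=35/36 ∈ [26/35, 1) → index 8

0 0 3 5 5 6 8 8 8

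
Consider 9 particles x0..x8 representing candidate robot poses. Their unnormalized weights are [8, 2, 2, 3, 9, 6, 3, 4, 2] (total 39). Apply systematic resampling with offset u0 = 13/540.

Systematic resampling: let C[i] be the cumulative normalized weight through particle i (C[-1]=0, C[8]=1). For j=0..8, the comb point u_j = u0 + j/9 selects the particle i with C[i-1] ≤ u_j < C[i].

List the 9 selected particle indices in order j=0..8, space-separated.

0 0 1 3 4 4 5 6 7

C = [8/39, 10/39, 4/13, 5/13, 8/13, 10/13, 11/13, 37/39, 1]
j=0: u_0=13/540 ∈ [0, 8/39) → index 0
j=1: u_1=73/540 ∈ [0, 8/39) → index 0
j=2: u_2=133/540 ∈ [8/39, 10/39) → index 1
j=3: u_3=193/540 ∈ [4/13, 5/13) → index 3
j=4: u_4=253/540 ∈ [5/13, 8/13) → index 4
j=5: u_5=313/540 ∈ [5/13, 8/13) → index 4
j=6: u_6=373/540 ∈ [8/13, 10/13) → index 5
j=7: u_7=433/540 ∈ [10/13, 11/13) → index 6
j=8: u_8=493/540 ∈ [11/13, 37/39) → index 7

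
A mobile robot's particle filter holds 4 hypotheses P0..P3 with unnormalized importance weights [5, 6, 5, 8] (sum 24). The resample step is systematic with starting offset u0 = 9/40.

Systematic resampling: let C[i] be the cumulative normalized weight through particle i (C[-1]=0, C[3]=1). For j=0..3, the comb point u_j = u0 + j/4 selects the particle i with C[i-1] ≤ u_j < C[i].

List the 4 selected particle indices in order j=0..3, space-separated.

1 2 3 3

C = [5/24, 11/24, 2/3, 1]
j=0: u_0=9/40 ∈ [5/24, 11/24) → index 1
j=1: u_1=19/40 ∈ [11/24, 2/3) → index 2
j=2: u_2=29/40 ∈ [2/3, 1) → index 3
j=3: u_3=39/40 ∈ [2/3, 1) → index 3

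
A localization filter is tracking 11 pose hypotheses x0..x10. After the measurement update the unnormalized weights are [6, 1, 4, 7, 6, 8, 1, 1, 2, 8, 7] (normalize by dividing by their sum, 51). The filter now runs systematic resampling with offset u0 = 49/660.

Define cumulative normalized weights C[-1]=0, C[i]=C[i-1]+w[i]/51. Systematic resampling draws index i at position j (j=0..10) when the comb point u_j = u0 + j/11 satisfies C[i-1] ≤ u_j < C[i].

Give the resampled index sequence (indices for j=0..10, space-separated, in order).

0 2 3 3 4 5 5 9 9 10 10

C = [2/17, 7/51, 11/51, 6/17, 8/17, 32/51, 11/17, 2/3, 12/17, 44/51, 1]
j=0: u_0=49/660 ∈ [0, 2/17) → index 0
j=1: u_1=109/660 ∈ [7/51, 11/51) → index 2
j=2: u_2=169/660 ∈ [11/51, 6/17) → index 3
j=3: u_3=229/660 ∈ [11/51, 6/17) → index 3
j=4: u_4=289/660 ∈ [6/17, 8/17) → index 4
j=5: u_5=349/660 ∈ [8/17, 32/51) → index 5
j=6: u_6=409/660 ∈ [8/17, 32/51) → index 5
j=7: u_7=469/660 ∈ [12/17, 44/51) → index 9
j=8: u_8=529/660 ∈ [12/17, 44/51) → index 9
j=9: u_9=589/660 ∈ [44/51, 1) → index 10
j=10: u_10=59/60 ∈ [44/51, 1) → index 10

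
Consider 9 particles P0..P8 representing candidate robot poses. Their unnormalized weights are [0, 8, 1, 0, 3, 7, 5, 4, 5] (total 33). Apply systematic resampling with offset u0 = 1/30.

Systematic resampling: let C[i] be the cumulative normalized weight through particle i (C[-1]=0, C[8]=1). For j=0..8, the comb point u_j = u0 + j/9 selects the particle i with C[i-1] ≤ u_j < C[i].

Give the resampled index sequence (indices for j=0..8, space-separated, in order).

C = [0, 8/33, 3/11, 3/11, 4/11, 19/33, 8/11, 28/33, 1]
j=0: u_0=1/30 ∈ [0, 8/33) → index 1
j=1: u_1=13/90 ∈ [0, 8/33) → index 1
j=2: u_2=23/90 ∈ [8/33, 3/11) → index 2
j=3: u_3=11/30 ∈ [4/11, 19/33) → index 5
j=4: u_4=43/90 ∈ [4/11, 19/33) → index 5
j=5: u_5=53/90 ∈ [19/33, 8/11) → index 6
j=6: u_6=7/10 ∈ [19/33, 8/11) → index 6
j=7: u_7=73/90 ∈ [8/11, 28/33) → index 7
j=8: u_8=83/90 ∈ [28/33, 1) → index 8

1 1 2 5 5 6 6 7 8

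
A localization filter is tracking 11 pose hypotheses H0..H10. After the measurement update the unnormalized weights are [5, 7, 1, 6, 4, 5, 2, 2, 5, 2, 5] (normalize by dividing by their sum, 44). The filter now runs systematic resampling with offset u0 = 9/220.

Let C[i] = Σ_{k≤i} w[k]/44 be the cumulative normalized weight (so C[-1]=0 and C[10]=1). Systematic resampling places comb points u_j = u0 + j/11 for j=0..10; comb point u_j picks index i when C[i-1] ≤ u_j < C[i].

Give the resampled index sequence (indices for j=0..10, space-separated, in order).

C = [5/44, 3/11, 13/44, 19/44, 23/44, 7/11, 15/22, 8/11, 37/44, 39/44, 1]
j=0: u_0=9/220 ∈ [0, 5/44) → index 0
j=1: u_1=29/220 ∈ [5/44, 3/11) → index 1
j=2: u_2=49/220 ∈ [5/44, 3/11) → index 1
j=3: u_3=69/220 ∈ [13/44, 19/44) → index 3
j=4: u_4=89/220 ∈ [13/44, 19/44) → index 3
j=5: u_5=109/220 ∈ [19/44, 23/44) → index 4
j=6: u_6=129/220 ∈ [23/44, 7/11) → index 5
j=7: u_7=149/220 ∈ [7/11, 15/22) → index 6
j=8: u_8=169/220 ∈ [8/11, 37/44) → index 8
j=9: u_9=189/220 ∈ [37/44, 39/44) → index 9
j=10: u_10=19/20 ∈ [39/44, 1) → index 10

0 1 1 3 3 4 5 6 8 9 10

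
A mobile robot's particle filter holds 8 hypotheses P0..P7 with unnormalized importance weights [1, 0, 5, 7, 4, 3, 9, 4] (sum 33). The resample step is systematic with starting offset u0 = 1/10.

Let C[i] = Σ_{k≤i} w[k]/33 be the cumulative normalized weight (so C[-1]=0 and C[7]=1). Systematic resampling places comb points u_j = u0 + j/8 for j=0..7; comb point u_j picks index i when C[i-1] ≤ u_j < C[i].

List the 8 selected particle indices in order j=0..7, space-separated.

C = [1/33, 1/33, 2/11, 13/33, 17/33, 20/33, 29/33, 1]
j=0: u_0=1/10 ∈ [1/33, 2/11) → index 2
j=1: u_1=9/40 ∈ [2/11, 13/33) → index 3
j=2: u_2=7/20 ∈ [2/11, 13/33) → index 3
j=3: u_3=19/40 ∈ [13/33, 17/33) → index 4
j=4: u_4=3/5 ∈ [17/33, 20/33) → index 5
j=5: u_5=29/40 ∈ [20/33, 29/33) → index 6
j=6: u_6=17/20 ∈ [20/33, 29/33) → index 6
j=7: u_7=39/40 ∈ [29/33, 1) → index 7

2 3 3 4 5 6 6 7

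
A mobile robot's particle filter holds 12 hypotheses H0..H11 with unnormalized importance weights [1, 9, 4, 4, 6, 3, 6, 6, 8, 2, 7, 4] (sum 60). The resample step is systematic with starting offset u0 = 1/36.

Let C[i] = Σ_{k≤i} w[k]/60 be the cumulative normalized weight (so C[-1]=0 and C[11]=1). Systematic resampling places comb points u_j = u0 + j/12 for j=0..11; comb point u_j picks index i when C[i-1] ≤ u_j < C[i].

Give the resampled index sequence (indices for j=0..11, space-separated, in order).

C = [1/60, 1/6, 7/30, 3/10, 2/5, 9/20, 11/20, 13/20, 47/60, 49/60, 14/15, 1]
j=0: u_0=1/36 ∈ [1/60, 1/6) → index 1
j=1: u_1=1/9 ∈ [1/60, 1/6) → index 1
j=2: u_2=7/36 ∈ [1/6, 7/30) → index 2
j=3: u_3=5/18 ∈ [7/30, 3/10) → index 3
j=4: u_4=13/36 ∈ [3/10, 2/5) → index 4
j=5: u_5=4/9 ∈ [2/5, 9/20) → index 5
j=6: u_6=19/36 ∈ [9/20, 11/20) → index 6
j=7: u_7=11/18 ∈ [11/20, 13/20) → index 7
j=8: u_8=25/36 ∈ [13/20, 47/60) → index 8
j=9: u_9=7/9 ∈ [13/20, 47/60) → index 8
j=10: u_10=31/36 ∈ [49/60, 14/15) → index 10
j=11: u_11=17/18 ∈ [14/15, 1) → index 11

1 1 2 3 4 5 6 7 8 8 10 11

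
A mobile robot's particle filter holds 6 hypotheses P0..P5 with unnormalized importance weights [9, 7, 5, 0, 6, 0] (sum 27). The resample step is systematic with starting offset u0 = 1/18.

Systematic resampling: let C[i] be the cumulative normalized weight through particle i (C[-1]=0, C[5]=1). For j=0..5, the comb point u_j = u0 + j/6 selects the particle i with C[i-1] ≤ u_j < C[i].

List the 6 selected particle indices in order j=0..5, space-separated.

C = [1/3, 16/27, 7/9, 7/9, 1, 1]
j=0: u_0=1/18 ∈ [0, 1/3) → index 0
j=1: u_1=2/9 ∈ [0, 1/3) → index 0
j=2: u_2=7/18 ∈ [1/3, 16/27) → index 1
j=3: u_3=5/9 ∈ [1/3, 16/27) → index 1
j=4: u_4=13/18 ∈ [16/27, 7/9) → index 2
j=5: u_5=8/9 ∈ [7/9, 1) → index 4

0 0 1 1 2 4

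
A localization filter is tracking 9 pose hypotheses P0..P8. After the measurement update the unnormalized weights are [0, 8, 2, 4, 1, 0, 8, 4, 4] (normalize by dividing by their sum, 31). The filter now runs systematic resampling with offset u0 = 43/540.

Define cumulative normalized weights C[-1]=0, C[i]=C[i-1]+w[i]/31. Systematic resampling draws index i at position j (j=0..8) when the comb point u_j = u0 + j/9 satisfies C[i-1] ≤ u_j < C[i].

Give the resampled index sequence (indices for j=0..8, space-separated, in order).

C = [0, 8/31, 10/31, 14/31, 15/31, 15/31, 23/31, 27/31, 1]
j=0: u_0=43/540 ∈ [0, 8/31) → index 1
j=1: u_1=103/540 ∈ [0, 8/31) → index 1
j=2: u_2=163/540 ∈ [8/31, 10/31) → index 2
j=3: u_3=223/540 ∈ [10/31, 14/31) → index 3
j=4: u_4=283/540 ∈ [15/31, 23/31) → index 6
j=5: u_5=343/540 ∈ [15/31, 23/31) → index 6
j=6: u_6=403/540 ∈ [23/31, 27/31) → index 7
j=7: u_7=463/540 ∈ [23/31, 27/31) → index 7
j=8: u_8=523/540 ∈ [27/31, 1) → index 8

1 1 2 3 6 6 7 7 8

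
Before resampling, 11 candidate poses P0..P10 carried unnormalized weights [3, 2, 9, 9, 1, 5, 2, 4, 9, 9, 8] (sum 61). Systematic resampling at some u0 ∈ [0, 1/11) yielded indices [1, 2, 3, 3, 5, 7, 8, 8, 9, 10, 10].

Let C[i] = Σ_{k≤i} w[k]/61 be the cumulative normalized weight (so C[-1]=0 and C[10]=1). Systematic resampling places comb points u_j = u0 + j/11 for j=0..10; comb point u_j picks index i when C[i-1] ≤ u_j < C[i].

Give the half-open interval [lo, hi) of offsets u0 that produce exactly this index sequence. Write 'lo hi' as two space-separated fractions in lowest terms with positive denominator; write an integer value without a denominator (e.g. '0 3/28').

C = [3/61, 5/61, 14/61, 23/61, 24/61, 29/61, 31/61, 35/61, 44/61, 53/61, 1]
j=0 picked index 1: u0 ∈ [3/61, 5/61)
j=1 picked index 2: u0 ∈ [-6/671, 93/671)
j=2 picked index 3: u0 ∈ [32/671, 131/671)
j=3 picked index 3: u0 ∈ [-29/671, 70/671)
j=4 picked index 5: u0 ∈ [20/671, 75/671)
j=5 picked index 7: u0 ∈ [36/671, 80/671)
j=6 picked index 8: u0 ∈ [19/671, 118/671)
j=7 picked index 8: u0 ∈ [-42/671, 57/671)
j=8 picked index 9: u0 ∈ [-4/671, 95/671)
j=9 picked index 10: u0 ∈ [34/671, 2/11)
j=10 picked index 10: u0 ∈ [-27/671, 1/11)
intersection: [36/671, 5/61)

36/671 5/61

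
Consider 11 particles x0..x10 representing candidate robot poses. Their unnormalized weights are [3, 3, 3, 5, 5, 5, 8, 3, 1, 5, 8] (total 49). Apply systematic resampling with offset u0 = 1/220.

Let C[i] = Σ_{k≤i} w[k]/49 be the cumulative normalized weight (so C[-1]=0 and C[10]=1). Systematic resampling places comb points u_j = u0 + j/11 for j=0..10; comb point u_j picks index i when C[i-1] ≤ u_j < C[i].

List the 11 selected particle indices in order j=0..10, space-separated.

0 1 3 3 4 5 6 6 8 9 10

C = [3/49, 6/49, 9/49, 2/7, 19/49, 24/49, 32/49, 5/7, 36/49, 41/49, 1]
j=0: u_0=1/220 ∈ [0, 3/49) → index 0
j=1: u_1=21/220 ∈ [3/49, 6/49) → index 1
j=2: u_2=41/220 ∈ [9/49, 2/7) → index 3
j=3: u_3=61/220 ∈ [9/49, 2/7) → index 3
j=4: u_4=81/220 ∈ [2/7, 19/49) → index 4
j=5: u_5=101/220 ∈ [19/49, 24/49) → index 5
j=6: u_6=11/20 ∈ [24/49, 32/49) → index 6
j=7: u_7=141/220 ∈ [24/49, 32/49) → index 6
j=8: u_8=161/220 ∈ [5/7, 36/49) → index 8
j=9: u_9=181/220 ∈ [36/49, 41/49) → index 9
j=10: u_10=201/220 ∈ [41/49, 1) → index 10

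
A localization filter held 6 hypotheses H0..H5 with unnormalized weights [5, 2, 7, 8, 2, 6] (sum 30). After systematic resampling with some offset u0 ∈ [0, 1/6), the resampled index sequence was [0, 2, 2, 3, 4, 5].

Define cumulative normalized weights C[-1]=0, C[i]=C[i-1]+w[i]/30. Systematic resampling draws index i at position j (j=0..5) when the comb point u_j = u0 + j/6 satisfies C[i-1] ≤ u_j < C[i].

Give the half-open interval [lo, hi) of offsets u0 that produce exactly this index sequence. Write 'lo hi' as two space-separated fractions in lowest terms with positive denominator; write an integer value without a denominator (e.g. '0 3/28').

1/15 2/15

C = [1/6, 7/30, 7/15, 11/15, 4/5, 1]
j=0 picked index 0: u0 ∈ [0, 1/6)
j=1 picked index 2: u0 ∈ [1/15, 3/10)
j=2 picked index 2: u0 ∈ [-1/10, 2/15)
j=3 picked index 3: u0 ∈ [-1/30, 7/30)
j=4 picked index 4: u0 ∈ [1/15, 2/15)
j=5 picked index 5: u0 ∈ [-1/30, 1/6)
intersection: [1/15, 2/15)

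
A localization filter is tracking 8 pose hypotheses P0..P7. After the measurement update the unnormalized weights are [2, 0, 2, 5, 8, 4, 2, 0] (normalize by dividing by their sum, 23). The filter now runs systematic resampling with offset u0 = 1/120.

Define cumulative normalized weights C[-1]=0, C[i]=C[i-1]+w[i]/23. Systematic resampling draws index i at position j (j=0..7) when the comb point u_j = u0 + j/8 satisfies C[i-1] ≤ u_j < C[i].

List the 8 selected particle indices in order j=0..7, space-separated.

C = [2/23, 2/23, 4/23, 9/23, 17/23, 21/23, 1, 1]
j=0: u_0=1/120 ∈ [0, 2/23) → index 0
j=1: u_1=2/15 ∈ [2/23, 4/23) → index 2
j=2: u_2=31/120 ∈ [4/23, 9/23) → index 3
j=3: u_3=23/60 ∈ [4/23, 9/23) → index 3
j=4: u_4=61/120 ∈ [9/23, 17/23) → index 4
j=5: u_5=19/30 ∈ [9/23, 17/23) → index 4
j=6: u_6=91/120 ∈ [17/23, 21/23) → index 5
j=7: u_7=53/60 ∈ [17/23, 21/23) → index 5

0 2 3 3 4 4 5 5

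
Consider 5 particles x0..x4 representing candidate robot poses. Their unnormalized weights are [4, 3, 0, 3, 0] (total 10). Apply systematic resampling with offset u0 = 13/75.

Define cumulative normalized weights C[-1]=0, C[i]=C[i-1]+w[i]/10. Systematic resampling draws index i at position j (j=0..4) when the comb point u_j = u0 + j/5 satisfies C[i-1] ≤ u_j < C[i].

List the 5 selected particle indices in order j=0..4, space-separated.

0 0 1 3 3

C = [2/5, 7/10, 7/10, 1, 1]
j=0: u_0=13/75 ∈ [0, 2/5) → index 0
j=1: u_1=28/75 ∈ [0, 2/5) → index 0
j=2: u_2=43/75 ∈ [2/5, 7/10) → index 1
j=3: u_3=58/75 ∈ [7/10, 1) → index 3
j=4: u_4=73/75 ∈ [7/10, 1) → index 3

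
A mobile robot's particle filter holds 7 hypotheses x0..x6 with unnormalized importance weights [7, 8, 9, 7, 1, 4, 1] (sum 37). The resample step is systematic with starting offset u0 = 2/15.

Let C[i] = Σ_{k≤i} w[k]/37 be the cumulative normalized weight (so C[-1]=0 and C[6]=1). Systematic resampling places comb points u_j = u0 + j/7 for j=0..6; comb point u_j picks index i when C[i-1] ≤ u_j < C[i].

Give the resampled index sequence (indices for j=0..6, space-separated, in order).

0 1 2 2 3 4 6

C = [7/37, 15/37, 24/37, 31/37, 32/37, 36/37, 1]
j=0: u_0=2/15 ∈ [0, 7/37) → index 0
j=1: u_1=29/105 ∈ [7/37, 15/37) → index 1
j=2: u_2=44/105 ∈ [15/37, 24/37) → index 2
j=3: u_3=59/105 ∈ [15/37, 24/37) → index 2
j=4: u_4=74/105 ∈ [24/37, 31/37) → index 3
j=5: u_5=89/105 ∈ [31/37, 32/37) → index 4
j=6: u_6=104/105 ∈ [36/37, 1) → index 6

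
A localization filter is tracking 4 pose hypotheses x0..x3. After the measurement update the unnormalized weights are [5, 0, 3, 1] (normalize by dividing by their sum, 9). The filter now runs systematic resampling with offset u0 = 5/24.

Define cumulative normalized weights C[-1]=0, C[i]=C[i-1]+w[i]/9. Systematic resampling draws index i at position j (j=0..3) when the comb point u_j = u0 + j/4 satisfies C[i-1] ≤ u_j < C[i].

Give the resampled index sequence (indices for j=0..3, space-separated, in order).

0 0 2 3

C = [5/9, 5/9, 8/9, 1]
j=0: u_0=5/24 ∈ [0, 5/9) → index 0
j=1: u_1=11/24 ∈ [0, 5/9) → index 0
j=2: u_2=17/24 ∈ [5/9, 8/9) → index 2
j=3: u_3=23/24 ∈ [8/9, 1) → index 3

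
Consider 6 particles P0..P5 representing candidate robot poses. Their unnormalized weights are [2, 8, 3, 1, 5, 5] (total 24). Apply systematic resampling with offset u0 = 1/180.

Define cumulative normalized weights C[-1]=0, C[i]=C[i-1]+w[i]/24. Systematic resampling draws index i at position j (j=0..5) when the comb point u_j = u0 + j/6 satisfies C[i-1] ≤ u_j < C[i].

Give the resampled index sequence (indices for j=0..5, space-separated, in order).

C = [1/12, 5/12, 13/24, 7/12, 19/24, 1]
j=0: u_0=1/180 ∈ [0, 1/12) → index 0
j=1: u_1=31/180 ∈ [1/12, 5/12) → index 1
j=2: u_2=61/180 ∈ [1/12, 5/12) → index 1
j=3: u_3=91/180 ∈ [5/12, 13/24) → index 2
j=4: u_4=121/180 ∈ [7/12, 19/24) → index 4
j=5: u_5=151/180 ∈ [19/24, 1) → index 5

0 1 1 2 4 5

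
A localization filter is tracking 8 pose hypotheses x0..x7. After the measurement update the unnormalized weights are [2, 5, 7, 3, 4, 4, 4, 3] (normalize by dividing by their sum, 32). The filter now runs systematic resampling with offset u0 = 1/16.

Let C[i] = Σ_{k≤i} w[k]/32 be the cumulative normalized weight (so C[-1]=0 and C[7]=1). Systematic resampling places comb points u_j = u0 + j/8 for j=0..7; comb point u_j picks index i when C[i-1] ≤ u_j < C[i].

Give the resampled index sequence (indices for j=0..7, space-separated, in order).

1 1 2 3 4 5 6 7

C = [1/16, 7/32, 7/16, 17/32, 21/32, 25/32, 29/32, 1]
j=0: u_0=1/16 ∈ [1/16, 7/32) → index 1
j=1: u_1=3/16 ∈ [1/16, 7/32) → index 1
j=2: u_2=5/16 ∈ [7/32, 7/16) → index 2
j=3: u_3=7/16 ∈ [7/16, 17/32) → index 3
j=4: u_4=9/16 ∈ [17/32, 21/32) → index 4
j=5: u_5=11/16 ∈ [21/32, 25/32) → index 5
j=6: u_6=13/16 ∈ [25/32, 29/32) → index 6
j=7: u_7=15/16 ∈ [29/32, 1) → index 7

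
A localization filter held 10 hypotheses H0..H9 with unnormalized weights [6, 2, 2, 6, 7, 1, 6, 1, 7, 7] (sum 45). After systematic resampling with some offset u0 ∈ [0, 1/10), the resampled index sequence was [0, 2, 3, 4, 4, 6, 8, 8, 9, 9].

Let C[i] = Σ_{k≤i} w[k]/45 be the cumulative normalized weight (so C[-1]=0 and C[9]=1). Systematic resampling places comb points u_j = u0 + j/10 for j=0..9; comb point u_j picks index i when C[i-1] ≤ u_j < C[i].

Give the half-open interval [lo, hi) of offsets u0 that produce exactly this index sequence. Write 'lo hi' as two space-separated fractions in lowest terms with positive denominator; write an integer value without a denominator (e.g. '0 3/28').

C = [2/15, 8/45, 2/9, 16/45, 23/45, 8/15, 2/3, 31/45, 38/45, 1]
j=0 picked index 0: u0 ∈ [0, 2/15)
j=1 picked index 2: u0 ∈ [7/90, 11/90)
j=2 picked index 3: u0 ∈ [1/45, 7/45)
j=3 picked index 4: u0 ∈ [1/18, 19/90)
j=4 picked index 4: u0 ∈ [-2/45, 1/9)
j=5 picked index 6: u0 ∈ [1/30, 1/6)
j=6 picked index 8: u0 ∈ [4/45, 11/45)
j=7 picked index 8: u0 ∈ [-1/90, 13/90)
j=8 picked index 9: u0 ∈ [2/45, 1/5)
j=9 picked index 9: u0 ∈ [-1/18, 1/10)
intersection: [4/45, 1/10)

4/45 1/10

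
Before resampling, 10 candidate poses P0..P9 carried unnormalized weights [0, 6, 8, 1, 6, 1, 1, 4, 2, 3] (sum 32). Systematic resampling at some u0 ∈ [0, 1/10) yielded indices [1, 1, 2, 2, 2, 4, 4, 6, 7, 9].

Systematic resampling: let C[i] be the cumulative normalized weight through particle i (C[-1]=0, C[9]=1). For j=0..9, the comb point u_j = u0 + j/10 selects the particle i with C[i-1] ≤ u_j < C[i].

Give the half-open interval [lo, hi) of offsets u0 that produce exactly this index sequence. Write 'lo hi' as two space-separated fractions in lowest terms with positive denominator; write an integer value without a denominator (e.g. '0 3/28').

C = [0, 3/16, 7/16, 15/32, 21/32, 11/16, 23/32, 27/32, 29/32, 1]
j=0 picked index 1: u0 ∈ [0, 3/16)
j=1 picked index 1: u0 ∈ [-1/10, 7/80)
j=2 picked index 2: u0 ∈ [-1/80, 19/80)
j=3 picked index 2: u0 ∈ [-9/80, 11/80)
j=4 picked index 2: u0 ∈ [-17/80, 3/80)
j=5 picked index 4: u0 ∈ [-1/32, 5/32)
j=6 picked index 4: u0 ∈ [-21/160, 9/160)
j=7 picked index 6: u0 ∈ [-1/80, 3/160)
j=8 picked index 7: u0 ∈ [-13/160, 7/160)
j=9 picked index 9: u0 ∈ [1/160, 1/10)
intersection: [1/160, 3/160)

1/160 3/160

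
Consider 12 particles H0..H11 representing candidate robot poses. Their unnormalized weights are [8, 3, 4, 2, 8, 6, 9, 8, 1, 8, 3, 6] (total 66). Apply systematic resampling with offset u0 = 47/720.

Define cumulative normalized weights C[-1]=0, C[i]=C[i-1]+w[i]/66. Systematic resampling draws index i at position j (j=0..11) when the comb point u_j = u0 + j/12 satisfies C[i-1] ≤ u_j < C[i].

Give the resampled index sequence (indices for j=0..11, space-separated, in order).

C = [4/33, 1/6, 5/22, 17/66, 25/66, 31/66, 20/33, 8/11, 49/66, 19/22, 10/11, 1]
j=0: u_0=47/720 ∈ [0, 4/33) → index 0
j=1: u_1=107/720 ∈ [4/33, 1/6) → index 1
j=2: u_2=167/720 ∈ [5/22, 17/66) → index 3
j=3: u_3=227/720 ∈ [17/66, 25/66) → index 4
j=4: u_4=287/720 ∈ [25/66, 31/66) → index 5
j=5: u_5=347/720 ∈ [31/66, 20/33) → index 6
j=6: u_6=407/720 ∈ [31/66, 20/33) → index 6
j=7: u_7=467/720 ∈ [20/33, 8/11) → index 7
j=8: u_8=527/720 ∈ [8/11, 49/66) → index 8
j=9: u_9=587/720 ∈ [49/66, 19/22) → index 9
j=10: u_10=647/720 ∈ [19/22, 10/11) → index 10
j=11: u_11=707/720 ∈ [10/11, 1) → index 11

0 1 3 4 5 6 6 7 8 9 10 11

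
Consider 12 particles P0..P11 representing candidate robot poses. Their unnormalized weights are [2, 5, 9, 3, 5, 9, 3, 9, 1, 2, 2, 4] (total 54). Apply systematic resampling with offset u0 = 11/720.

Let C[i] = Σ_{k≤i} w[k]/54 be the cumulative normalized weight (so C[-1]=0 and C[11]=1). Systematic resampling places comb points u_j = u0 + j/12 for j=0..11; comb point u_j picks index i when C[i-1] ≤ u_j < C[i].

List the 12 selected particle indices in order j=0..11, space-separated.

C = [1/27, 7/54, 8/27, 19/54, 4/9, 11/18, 2/3, 5/6, 23/27, 8/9, 25/27, 1]
j=0: u_0=11/720 ∈ [0, 1/27) → index 0
j=1: u_1=71/720 ∈ [1/27, 7/54) → index 1
j=2: u_2=131/720 ∈ [7/54, 8/27) → index 2
j=3: u_3=191/720 ∈ [7/54, 8/27) → index 2
j=4: u_4=251/720 ∈ [8/27, 19/54) → index 3
j=5: u_5=311/720 ∈ [19/54, 4/9) → index 4
j=6: u_6=371/720 ∈ [4/9, 11/18) → index 5
j=7: u_7=431/720 ∈ [4/9, 11/18) → index 5
j=8: u_8=491/720 ∈ [2/3, 5/6) → index 7
j=9: u_9=551/720 ∈ [2/3, 5/6) → index 7
j=10: u_10=611/720 ∈ [5/6, 23/27) → index 8
j=11: u_11=671/720 ∈ [25/27, 1) → index 11

0 1 2 2 3 4 5 5 7 7 8 11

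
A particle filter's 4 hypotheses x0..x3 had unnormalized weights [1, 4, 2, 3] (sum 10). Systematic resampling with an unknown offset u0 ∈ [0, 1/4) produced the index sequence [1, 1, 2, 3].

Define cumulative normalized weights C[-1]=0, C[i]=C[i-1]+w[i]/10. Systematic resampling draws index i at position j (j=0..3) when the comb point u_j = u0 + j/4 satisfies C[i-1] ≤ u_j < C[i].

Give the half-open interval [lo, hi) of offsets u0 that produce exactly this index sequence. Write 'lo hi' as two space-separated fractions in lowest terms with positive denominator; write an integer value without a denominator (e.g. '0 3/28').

1/10 1/5

C = [1/10, 1/2, 7/10, 1]
j=0 picked index 1: u0 ∈ [1/10, 1/2)
j=1 picked index 1: u0 ∈ [-3/20, 1/4)
j=2 picked index 2: u0 ∈ [0, 1/5)
j=3 picked index 3: u0 ∈ [-1/20, 1/4)
intersection: [1/10, 1/5)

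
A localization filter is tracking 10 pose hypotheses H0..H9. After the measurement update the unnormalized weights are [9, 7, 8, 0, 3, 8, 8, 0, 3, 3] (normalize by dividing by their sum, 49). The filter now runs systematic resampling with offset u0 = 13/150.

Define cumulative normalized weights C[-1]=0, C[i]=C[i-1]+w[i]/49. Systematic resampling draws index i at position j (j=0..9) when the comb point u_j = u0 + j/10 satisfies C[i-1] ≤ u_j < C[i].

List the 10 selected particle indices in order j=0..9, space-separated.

0 1 1 2 2 5 5 6 8 9

C = [9/49, 16/49, 24/49, 24/49, 27/49, 5/7, 43/49, 43/49, 46/49, 1]
j=0: u_0=13/150 ∈ [0, 9/49) → index 0
j=1: u_1=14/75 ∈ [9/49, 16/49) → index 1
j=2: u_2=43/150 ∈ [9/49, 16/49) → index 1
j=3: u_3=29/75 ∈ [16/49, 24/49) → index 2
j=4: u_4=73/150 ∈ [16/49, 24/49) → index 2
j=5: u_5=44/75 ∈ [27/49, 5/7) → index 5
j=6: u_6=103/150 ∈ [27/49, 5/7) → index 5
j=7: u_7=59/75 ∈ [5/7, 43/49) → index 6
j=8: u_8=133/150 ∈ [43/49, 46/49) → index 8
j=9: u_9=74/75 ∈ [46/49, 1) → index 9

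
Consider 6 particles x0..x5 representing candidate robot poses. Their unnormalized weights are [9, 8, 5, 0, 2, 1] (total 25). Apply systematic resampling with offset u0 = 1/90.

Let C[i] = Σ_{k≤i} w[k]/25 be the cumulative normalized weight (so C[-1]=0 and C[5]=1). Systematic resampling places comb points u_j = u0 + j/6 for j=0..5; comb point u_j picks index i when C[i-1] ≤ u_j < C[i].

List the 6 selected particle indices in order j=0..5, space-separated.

0 0 0 1 1 2

C = [9/25, 17/25, 22/25, 22/25, 24/25, 1]
j=0: u_0=1/90 ∈ [0, 9/25) → index 0
j=1: u_1=8/45 ∈ [0, 9/25) → index 0
j=2: u_2=31/90 ∈ [0, 9/25) → index 0
j=3: u_3=23/45 ∈ [9/25, 17/25) → index 1
j=4: u_4=61/90 ∈ [9/25, 17/25) → index 1
j=5: u_5=38/45 ∈ [17/25, 22/25) → index 2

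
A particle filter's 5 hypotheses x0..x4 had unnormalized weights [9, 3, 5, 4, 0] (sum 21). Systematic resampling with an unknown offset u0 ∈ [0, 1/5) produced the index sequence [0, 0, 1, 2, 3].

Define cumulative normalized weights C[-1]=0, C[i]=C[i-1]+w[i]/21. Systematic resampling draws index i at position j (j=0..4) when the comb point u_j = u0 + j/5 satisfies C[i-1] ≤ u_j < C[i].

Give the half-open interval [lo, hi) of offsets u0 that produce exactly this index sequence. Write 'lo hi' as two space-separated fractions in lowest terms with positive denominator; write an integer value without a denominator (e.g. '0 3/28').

C = [3/7, 4/7, 17/21, 1, 1]
j=0 picked index 0: u0 ∈ [0, 3/7)
j=1 picked index 0: u0 ∈ [-1/5, 8/35)
j=2 picked index 1: u0 ∈ [1/35, 6/35)
j=3 picked index 2: u0 ∈ [-1/35, 22/105)
j=4 picked index 3: u0 ∈ [1/105, 1/5)
intersection: [1/35, 6/35)

1/35 6/35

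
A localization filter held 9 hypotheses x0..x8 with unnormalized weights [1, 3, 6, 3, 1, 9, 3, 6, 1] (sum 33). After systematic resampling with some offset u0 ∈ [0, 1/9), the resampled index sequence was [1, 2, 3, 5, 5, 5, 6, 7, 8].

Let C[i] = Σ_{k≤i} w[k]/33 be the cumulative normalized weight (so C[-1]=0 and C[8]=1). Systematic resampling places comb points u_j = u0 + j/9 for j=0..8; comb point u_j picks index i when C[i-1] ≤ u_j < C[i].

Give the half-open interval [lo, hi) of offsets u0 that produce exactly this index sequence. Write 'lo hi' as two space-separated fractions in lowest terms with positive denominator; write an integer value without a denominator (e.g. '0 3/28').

C = [1/33, 4/33, 10/33, 13/33, 14/33, 23/33, 26/33, 32/33, 1]
j=0 picked index 1: u0 ∈ [1/33, 4/33)
j=1 picked index 2: u0 ∈ [1/99, 19/99)
j=2 picked index 3: u0 ∈ [8/99, 17/99)
j=3 picked index 5: u0 ∈ [1/11, 4/11)
j=4 picked index 5: u0 ∈ [-2/99, 25/99)
j=5 picked index 5: u0 ∈ [-13/99, 14/99)
j=6 picked index 6: u0 ∈ [1/33, 4/33)
j=7 picked index 7: u0 ∈ [1/99, 19/99)
j=8 picked index 8: u0 ∈ [8/99, 1/9)
intersection: [1/11, 1/9)

1/11 1/9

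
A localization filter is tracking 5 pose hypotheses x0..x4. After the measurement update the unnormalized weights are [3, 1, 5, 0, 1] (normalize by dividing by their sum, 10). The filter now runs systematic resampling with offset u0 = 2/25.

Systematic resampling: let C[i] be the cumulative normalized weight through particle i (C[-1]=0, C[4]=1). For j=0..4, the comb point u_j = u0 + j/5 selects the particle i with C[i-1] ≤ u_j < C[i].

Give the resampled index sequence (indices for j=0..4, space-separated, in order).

0 0 2 2 2

C = [3/10, 2/5, 9/10, 9/10, 1]
j=0: u_0=2/25 ∈ [0, 3/10) → index 0
j=1: u_1=7/25 ∈ [0, 3/10) → index 0
j=2: u_2=12/25 ∈ [2/5, 9/10) → index 2
j=3: u_3=17/25 ∈ [2/5, 9/10) → index 2
j=4: u_4=22/25 ∈ [2/5, 9/10) → index 2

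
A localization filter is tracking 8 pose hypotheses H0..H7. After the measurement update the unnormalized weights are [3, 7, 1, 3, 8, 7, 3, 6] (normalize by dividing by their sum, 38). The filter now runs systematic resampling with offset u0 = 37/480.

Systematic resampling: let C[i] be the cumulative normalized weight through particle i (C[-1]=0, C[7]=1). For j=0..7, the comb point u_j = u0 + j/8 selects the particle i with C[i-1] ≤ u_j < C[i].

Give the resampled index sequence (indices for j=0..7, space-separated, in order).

0 1 3 4 4 5 6 7

C = [3/38, 5/19, 11/38, 7/19, 11/19, 29/38, 16/19, 1]
j=0: u_0=37/480 ∈ [0, 3/38) → index 0
j=1: u_1=97/480 ∈ [3/38, 5/19) → index 1
j=2: u_2=157/480 ∈ [11/38, 7/19) → index 3
j=3: u_3=217/480 ∈ [7/19, 11/19) → index 4
j=4: u_4=277/480 ∈ [7/19, 11/19) → index 4
j=5: u_5=337/480 ∈ [11/19, 29/38) → index 5
j=6: u_6=397/480 ∈ [29/38, 16/19) → index 6
j=7: u_7=457/480 ∈ [16/19, 1) → index 7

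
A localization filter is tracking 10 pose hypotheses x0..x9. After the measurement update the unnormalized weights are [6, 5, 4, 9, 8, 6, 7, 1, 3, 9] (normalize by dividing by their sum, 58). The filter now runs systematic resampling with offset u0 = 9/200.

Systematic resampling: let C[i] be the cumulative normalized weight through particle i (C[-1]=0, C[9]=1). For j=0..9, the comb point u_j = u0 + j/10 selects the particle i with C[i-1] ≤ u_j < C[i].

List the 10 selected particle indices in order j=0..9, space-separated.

0 1 2 3 4 4 5 6 9 9

C = [3/29, 11/58, 15/58, 12/29, 16/29, 19/29, 45/58, 23/29, 49/58, 1]
j=0: u_0=9/200 ∈ [0, 3/29) → index 0
j=1: u_1=29/200 ∈ [3/29, 11/58) → index 1
j=2: u_2=49/200 ∈ [11/58, 15/58) → index 2
j=3: u_3=69/200 ∈ [15/58, 12/29) → index 3
j=4: u_4=89/200 ∈ [12/29, 16/29) → index 4
j=5: u_5=109/200 ∈ [12/29, 16/29) → index 4
j=6: u_6=129/200 ∈ [16/29, 19/29) → index 5
j=7: u_7=149/200 ∈ [19/29, 45/58) → index 6
j=8: u_8=169/200 ∈ [49/58, 1) → index 9
j=9: u_9=189/200 ∈ [49/58, 1) → index 9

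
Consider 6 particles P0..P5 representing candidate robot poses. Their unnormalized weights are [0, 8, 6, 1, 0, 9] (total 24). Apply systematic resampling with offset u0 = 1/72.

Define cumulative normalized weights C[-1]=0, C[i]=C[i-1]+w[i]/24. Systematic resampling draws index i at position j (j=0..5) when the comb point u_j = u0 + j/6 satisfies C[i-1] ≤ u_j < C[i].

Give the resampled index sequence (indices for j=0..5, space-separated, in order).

C = [0, 1/3, 7/12, 5/8, 5/8, 1]
j=0: u_0=1/72 ∈ [0, 1/3) → index 1
j=1: u_1=13/72 ∈ [0, 1/3) → index 1
j=2: u_2=25/72 ∈ [1/3, 7/12) → index 2
j=3: u_3=37/72 ∈ [1/3, 7/12) → index 2
j=4: u_4=49/72 ∈ [5/8, 1) → index 5
j=5: u_5=61/72 ∈ [5/8, 1) → index 5

1 1 2 2 5 5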